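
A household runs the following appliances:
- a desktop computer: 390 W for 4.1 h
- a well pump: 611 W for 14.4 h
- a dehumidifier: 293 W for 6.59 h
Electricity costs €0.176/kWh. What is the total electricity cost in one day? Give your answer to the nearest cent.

desktop computer: 390 W × 4.1 h = 1,599 Wh = 1.599 kWh
well pump: 611 W × 14.4 h = 8,798 Wh = 8.798 kWh
dehumidifier: 293 W × 6.59 h = 1,931 Wh = 1.931 kWh
Total energy = 1.599 + 8.798 + 1.931 = 12.33 kWh
Cost = 12.33 kWh × €0.176 = €2.17

€2.17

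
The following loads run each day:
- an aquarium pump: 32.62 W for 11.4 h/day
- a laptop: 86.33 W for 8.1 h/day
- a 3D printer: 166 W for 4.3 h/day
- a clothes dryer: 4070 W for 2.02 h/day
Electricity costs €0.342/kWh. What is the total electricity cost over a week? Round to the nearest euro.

aquarium pump: 32.62 W × 11.4 h × 7 d = 2,603 Wh = 2.603 kWh
laptop: 86.33 W × 8.1 h × 7 d = 4,895 Wh = 4.895 kWh
3D printer: 166 W × 4.3 h × 7 d = 4,997 Wh = 4.997 kWh
clothes dryer: 4070 W × 2.02 h × 7 d = 57,550 Wh = 57.55 kWh
Total energy = 2.603 + 4.895 + 4.997 + 57.55 = 70.04 kWh
Cost = 70.04 kWh × €0.342 = €23.96 ≈ €24

€24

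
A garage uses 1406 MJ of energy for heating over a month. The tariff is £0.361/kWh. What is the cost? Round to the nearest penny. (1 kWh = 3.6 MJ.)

£140.99

1406 MJ × (0.27778 kWh/MJ) = 390.6 kWh
Cost = 390.6 kWh × £0.361/kWh = £140.99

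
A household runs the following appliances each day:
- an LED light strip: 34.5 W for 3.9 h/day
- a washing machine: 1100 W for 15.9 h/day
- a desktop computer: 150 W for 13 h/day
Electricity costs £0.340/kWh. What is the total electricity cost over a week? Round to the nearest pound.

LED light strip: 34.5 W × 3.9 h × 7 d = 942 Wh = 0.9418 kWh
washing machine: 1100 W × 15.9 h × 7 d = 122,430 Wh = 122.4 kWh
desktop computer: 150 W × 13 h × 7 d = 13,650 Wh = 13.65 kWh
Total energy = 0.9418 + 122.4 + 13.65 = 137 kWh
Cost = 137 kWh × £0.340 = £46.59 ≈ £47

£47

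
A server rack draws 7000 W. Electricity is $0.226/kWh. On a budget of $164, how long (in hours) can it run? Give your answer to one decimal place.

103.7 h

Energy budget = $164 / $0.226 per kWh = 725.7 kWh = 725,664 Wh
Runtime = 725,664 Wh / 7000 W = 103.7 h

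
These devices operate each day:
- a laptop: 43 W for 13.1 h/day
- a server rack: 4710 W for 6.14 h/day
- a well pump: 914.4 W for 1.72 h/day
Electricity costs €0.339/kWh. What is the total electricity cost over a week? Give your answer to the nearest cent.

laptop: 43 W × 13.1 h × 7 d = 3,943 Wh = 3.943 kWh
server rack: 4710 W × 6.14 h × 7 d = 202,436 Wh = 202.4 kWh
well pump: 914.4 W × 1.72 h × 7 d = 11,009 Wh = 11.01 kWh
Total energy = 3.943 + 202.4 + 11.01 = 217.4 kWh
Cost = 217.4 kWh × €0.339 = €73.69

€73.69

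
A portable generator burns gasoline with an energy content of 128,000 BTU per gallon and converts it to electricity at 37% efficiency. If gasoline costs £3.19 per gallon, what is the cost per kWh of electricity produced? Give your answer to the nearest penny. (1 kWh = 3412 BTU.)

£0.23

Electrical output per gallon = 128,000 BTU × 0.37 / 3412 BTU/kWh = 13.88 kWh
Cost per kWh = £3.19 / 13.88 kWh = £0.230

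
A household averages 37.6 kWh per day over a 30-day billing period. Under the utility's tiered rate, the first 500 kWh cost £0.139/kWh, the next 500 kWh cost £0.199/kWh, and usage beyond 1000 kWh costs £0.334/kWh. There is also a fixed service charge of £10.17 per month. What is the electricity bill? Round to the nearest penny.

Usage = 37.6 kWh/day × 30 days = 1128 kWh
First 500 kWh × £0.139 = £69.50
Next 500 kWh × £0.199 = £99.50
Remaining 128 kWh × £0.334 = £42.75
Energy charge = £211.75; + service £10.17 = £221.92

£221.92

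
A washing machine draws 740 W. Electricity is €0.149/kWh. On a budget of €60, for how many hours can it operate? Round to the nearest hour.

Energy budget = €60 / €0.149 per kWh = 402.7 kWh = 402,685 Wh
Runtime = 402,685 Wh / 740 W = 544.2 h

544 h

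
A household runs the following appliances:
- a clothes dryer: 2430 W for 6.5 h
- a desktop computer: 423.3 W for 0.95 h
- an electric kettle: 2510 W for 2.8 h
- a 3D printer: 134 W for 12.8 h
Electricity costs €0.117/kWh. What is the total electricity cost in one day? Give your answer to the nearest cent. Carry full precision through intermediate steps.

clothes dryer: 2430 W × 6.5 h = 15,795 Wh = 15.79 kWh
desktop computer: 423.3 W × 0.95 h = 402 Wh = 0.4021 kWh
electric kettle: 2510 W × 2.8 h = 7,028 Wh = 7.028 kWh
3D printer: 134 W × 12.8 h = 1,715 Wh = 1.715 kWh
Total energy = 15.79 + 0.4021 + 7.028 + 1.715 = 24.94 kWh
Cost = 24.94 kWh × €0.117 = €2.92

€2.92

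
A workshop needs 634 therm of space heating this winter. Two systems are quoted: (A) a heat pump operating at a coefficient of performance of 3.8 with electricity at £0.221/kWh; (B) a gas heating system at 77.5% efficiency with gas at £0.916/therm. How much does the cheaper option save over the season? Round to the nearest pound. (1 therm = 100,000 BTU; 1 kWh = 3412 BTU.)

Heat load = 634 therm × 100,000 = 63,400,000 BTU
Gas: input = 63,400,000 / 0.775 = 81,806,452 BTU = 818.1 therm → 818.1 × £0.916 = £749.35
Heat pump: 63,400,000 BTU / 3412 = 18,580 kWh heat; / 3.8 = 4,890 kWh in → × £0.221 = £1,080.66
Difference = |£749.35 − £1,080.66| = £331.31 ≈ £331

£331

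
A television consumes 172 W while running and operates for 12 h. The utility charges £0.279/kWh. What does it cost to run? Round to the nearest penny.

Energy = 172 W × 12 h = 2,064 Wh = 2.064 kWh
Cost = 2.064 kWh × £0.279/kWh = £0.58

£0.58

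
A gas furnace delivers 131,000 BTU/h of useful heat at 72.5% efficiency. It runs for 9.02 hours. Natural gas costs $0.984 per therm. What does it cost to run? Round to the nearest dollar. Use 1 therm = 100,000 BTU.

$16

Heat delivered = 131,000 BTU/h × 9.02 h = 1,181,620 BTU
Gas input = 1,181,620 / 0.725 = 1,629,821 BTU
= 1,629,821 / 100,000 = 16.3 therm
Cost = 16.3 × $0.984/therm = $16.04 ≈ $16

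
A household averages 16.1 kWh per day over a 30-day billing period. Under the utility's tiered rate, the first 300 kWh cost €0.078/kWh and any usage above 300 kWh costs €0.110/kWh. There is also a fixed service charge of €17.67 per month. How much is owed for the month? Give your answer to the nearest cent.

€61.20

Usage = 16.1 kWh/day × 30 days = 483 kWh
First 300 kWh × €0.078 = €23.40
Remaining 183 kWh × €0.110 = €20.13
Energy charge = €43.53; + service €17.67 = €61.20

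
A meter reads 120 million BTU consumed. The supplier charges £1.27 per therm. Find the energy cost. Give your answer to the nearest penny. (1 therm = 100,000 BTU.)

120 million BTU × (10 therm/million BTU) = 1,200 therm
Cost = 1,200 therm × £1.27/therm = £1,524.00

£1524.00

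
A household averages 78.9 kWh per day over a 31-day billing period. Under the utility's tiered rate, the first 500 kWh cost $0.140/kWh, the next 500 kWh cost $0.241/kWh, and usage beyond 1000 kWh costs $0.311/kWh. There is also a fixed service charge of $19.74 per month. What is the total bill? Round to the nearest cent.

Usage = 78.9 kWh/day × 31 days = 2445.9 kWh
First 500 kWh × $0.140 = $70.00
Next 500 kWh × $0.241 = $120.50
Remaining 1445.9 kWh × $0.311 = $449.67
Energy charge = $640.17; + service $19.74 = $659.91

$659.91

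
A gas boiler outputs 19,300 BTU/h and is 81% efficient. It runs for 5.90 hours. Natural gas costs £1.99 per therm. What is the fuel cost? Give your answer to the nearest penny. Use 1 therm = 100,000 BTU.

Heat delivered = 19,300 BTU/h × 5.90 h = 113,870 BTU
Gas input = 113,870 / 0.81 = 140,580 BTU
= 140,580 / 100,000 = 1.406 therm
Cost = 1.406 × £1.99/therm = £2.80

£2.80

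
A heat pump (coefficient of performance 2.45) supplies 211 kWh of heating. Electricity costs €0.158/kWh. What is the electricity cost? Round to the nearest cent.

Electrical input = 211 kWh / 2.45 = 86.12 kWh
Cost = 86.12 × €0.158/kWh = €13.61

€13.61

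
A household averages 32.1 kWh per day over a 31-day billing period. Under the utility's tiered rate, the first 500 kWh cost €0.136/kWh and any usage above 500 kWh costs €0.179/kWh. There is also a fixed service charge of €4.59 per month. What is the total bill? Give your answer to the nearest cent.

€161.21

Usage = 32.1 kWh/day × 31 days = 995.1 kWh
First 500 kWh × €0.136 = €68.00
Remaining 495.1 kWh × €0.179 = €88.62
Energy charge = €156.62; + service €4.59 = €161.21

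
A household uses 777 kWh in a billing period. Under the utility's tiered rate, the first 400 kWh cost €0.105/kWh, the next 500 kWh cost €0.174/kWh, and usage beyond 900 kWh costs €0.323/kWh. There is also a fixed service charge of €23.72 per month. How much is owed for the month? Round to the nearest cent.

€131.32

First 400 kWh × €0.105 = €42.00
Next 377 kWh × €0.174 = €65.60
Remaining tier: 0 kWh (not reached)
Energy charge = €107.60; + service €23.72 = €131.32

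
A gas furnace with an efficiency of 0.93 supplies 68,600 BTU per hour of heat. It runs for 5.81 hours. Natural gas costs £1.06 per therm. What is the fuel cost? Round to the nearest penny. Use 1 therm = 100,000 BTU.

£4.54

Heat delivered = 68,600 BTU/h × 5.81 h = 398,566 BTU
Gas input = 398,566 / 0.93 = 428,566 BTU
= 428,566 / 100,000 = 4.286 therm
Cost = 4.286 × £1.06/therm = £4.54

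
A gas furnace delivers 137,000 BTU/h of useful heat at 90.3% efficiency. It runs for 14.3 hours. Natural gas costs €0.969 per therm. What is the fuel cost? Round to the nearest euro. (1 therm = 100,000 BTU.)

Heat delivered = 137,000 BTU/h × 14.3 h = 1,959,100 BTU
Gas input = 1,959,100 / 0.903 = 2,169,546 BTU
= 2,169,546 / 100,000 = 21.7 therm
Cost = 21.7 × €0.969/therm = €21.02 ≈ €21

€21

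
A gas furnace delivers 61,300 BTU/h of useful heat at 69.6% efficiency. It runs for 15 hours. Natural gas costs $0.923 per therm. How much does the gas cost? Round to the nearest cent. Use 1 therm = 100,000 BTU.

$12.19

Heat delivered = 61,300 BTU/h × 15 h = 919,500 BTU
Gas input = 919,500 / 0.696 = 1,321,121 BTU
= 1,321,121 / 100,000 = 13.21 therm
Cost = 13.21 × $0.923/therm = $12.19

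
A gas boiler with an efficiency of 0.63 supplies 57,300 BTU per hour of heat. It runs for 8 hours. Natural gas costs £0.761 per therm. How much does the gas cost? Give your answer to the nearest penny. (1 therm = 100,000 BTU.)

£5.54

Heat delivered = 57,300 BTU/h × 8 h = 458,400 BTU
Gas input = 458,400 / 0.63 = 727,619 BTU
= 727,619 / 100,000 = 7.276 therm
Cost = 7.276 × £0.761/therm = £5.54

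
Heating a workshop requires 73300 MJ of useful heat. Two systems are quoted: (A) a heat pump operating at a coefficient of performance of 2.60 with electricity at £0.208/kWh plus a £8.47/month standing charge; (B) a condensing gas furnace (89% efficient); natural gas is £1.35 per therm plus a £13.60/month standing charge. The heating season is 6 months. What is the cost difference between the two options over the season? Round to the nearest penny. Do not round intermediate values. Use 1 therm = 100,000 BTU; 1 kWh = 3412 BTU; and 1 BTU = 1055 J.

Heat load = 73300 MJ = 73,300,000,000 J / 1055 = 69,478,673 BTU
Gas: input = 69,478,673 / 0.89 = 78,065,925 BTU = 780.7 therm → 780.7 × £1.35 = £1,053.89; + 6 × £13.60 standing = £1,135.49
Heat pump: 69,478,673 BTU / 3412 = 20,360 kWh heat; / 2.60 = 7,832 kWh in → × £0.208 = £1,629.04; + 6 × £8.47 standing = £1,679.86
Difference = |£1,135.49 − £1,679.86| = £544.37

£544.37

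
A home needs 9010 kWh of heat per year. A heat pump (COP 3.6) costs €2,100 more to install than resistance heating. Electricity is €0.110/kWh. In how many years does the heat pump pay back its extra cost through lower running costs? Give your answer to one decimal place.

2.9 years

Resistance: 9010 kWh × €0.110 = €991.10/yr
Heat pump: 9010 / 3.6 = 2503 kWh in → × €0.110 = €275.31/yr
Annual savings = €715.79
Payback = €2,100 / €715.79 = 2.93 years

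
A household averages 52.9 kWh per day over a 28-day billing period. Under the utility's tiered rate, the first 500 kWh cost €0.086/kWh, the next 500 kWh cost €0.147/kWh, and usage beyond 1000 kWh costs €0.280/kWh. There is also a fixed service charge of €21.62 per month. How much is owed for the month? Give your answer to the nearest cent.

€272.86

Usage = 52.9 kWh/day × 28 days = 1481.2 kWh
First 500 kWh × €0.086 = €43.00
Next 500 kWh × €0.147 = €73.50
Remaining 481.2 kWh × €0.280 = €134.74
Energy charge = €251.24; + service €21.62 = €272.86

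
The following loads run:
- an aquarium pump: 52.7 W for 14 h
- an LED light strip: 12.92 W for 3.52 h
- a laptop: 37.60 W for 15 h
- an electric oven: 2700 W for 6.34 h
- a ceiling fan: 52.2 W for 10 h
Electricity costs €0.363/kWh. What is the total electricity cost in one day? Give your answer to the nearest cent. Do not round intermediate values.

aquarium pump: 52.7 W × 14 h = 738 Wh = 0.7378 kWh
LED light strip: 12.92 W × 3.52 h = 45 Wh = 0.04548 kWh
laptop: 37.60 W × 15 h = 564 Wh = 0.564 kWh
electric oven: 2700 W × 6.34 h = 17,118 Wh = 17.12 kWh
ceiling fan: 52.2 W × 10 h = 522 Wh = 0.522 kWh
Total energy = 0.7378 + 0.04548 + 0.564 + 17.12 + 0.522 = 18.99 kWh
Cost = 18.99 kWh × €0.363 = €6.89

€6.89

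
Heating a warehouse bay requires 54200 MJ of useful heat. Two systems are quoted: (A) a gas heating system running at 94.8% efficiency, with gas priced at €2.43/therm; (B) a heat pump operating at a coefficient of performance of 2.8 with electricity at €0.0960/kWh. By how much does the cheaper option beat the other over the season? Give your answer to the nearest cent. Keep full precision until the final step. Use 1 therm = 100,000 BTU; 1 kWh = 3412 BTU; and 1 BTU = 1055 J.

Heat load = 54200 MJ = 54,200,000,000 J / 1055 = 51,374,408 BTU
Gas: input = 51,374,408 / 0.948 = 54,192,413 BTU = 541.9 therm → 541.9 × €2.43 = €1,316.88
Heat pump: 51,374,408 BTU / 3412 = 15,060 kWh heat; / 2.8 = 5,377 kWh in → × €0.0960 = €516.24
Difference = |€1,316.88 − €516.24| = €800.64

€800.64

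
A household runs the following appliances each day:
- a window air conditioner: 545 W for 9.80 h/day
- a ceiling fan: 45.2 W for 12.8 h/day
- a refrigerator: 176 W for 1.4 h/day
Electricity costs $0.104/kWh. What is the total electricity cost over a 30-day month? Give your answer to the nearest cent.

window air conditioner: 545 W × 9.80 h × 30 d = 160,230 Wh = 160.2 kWh
ceiling fan: 45.2 W × 12.8 h × 30 d = 17,357 Wh = 17.36 kWh
refrigerator: 176 W × 1.4 h × 30 d = 7,392 Wh = 7.392 kWh
Total energy = 160.2 + 17.36 + 7.392 = 185 kWh
Cost = 185 kWh × $0.104 = $19.24

$19.24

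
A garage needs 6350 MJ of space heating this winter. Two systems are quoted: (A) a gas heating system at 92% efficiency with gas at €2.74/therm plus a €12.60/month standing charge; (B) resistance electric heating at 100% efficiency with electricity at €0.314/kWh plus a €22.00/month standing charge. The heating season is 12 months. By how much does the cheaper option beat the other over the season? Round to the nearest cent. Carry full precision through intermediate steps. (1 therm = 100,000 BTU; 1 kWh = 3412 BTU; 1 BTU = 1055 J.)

€487.45

Heat load = 6350 MJ = 6,350,000,000 J / 1055 = 6,018,957 BTU
Gas: input = 6,018,957 / 0.92 = 6,542,345 BTU = 65.42 therm → 65.42 × €2.74 = €179.26; + 12 × €12.60 standing = €330.46
Electric: 6,018,957 BTU / 3412 = 1,764 kWh → × €0.314 = €553.91; + 12 × €22.00 standing = €817.91
Difference = |€330.46 − €817.91| = €487.45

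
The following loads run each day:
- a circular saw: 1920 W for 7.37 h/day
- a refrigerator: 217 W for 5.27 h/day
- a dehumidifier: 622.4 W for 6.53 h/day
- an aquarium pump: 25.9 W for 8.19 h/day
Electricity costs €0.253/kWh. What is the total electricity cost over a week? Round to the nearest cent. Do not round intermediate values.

€34.66

circular saw: 1920 W × 7.37 h × 7 d = 99,053 Wh = 99.05 kWh
refrigerator: 217 W × 5.27 h × 7 d = 8,005 Wh = 8.005 kWh
dehumidifier: 622.4 W × 6.53 h × 7 d = 28,450 Wh = 28.45 kWh
aquarium pump: 25.9 W × 8.19 h × 7 d = 1,485 Wh = 1.485 kWh
Total energy = 99.05 + 8.005 + 28.45 + 1.485 = 137 kWh
Cost = 137 kWh × €0.253 = €34.66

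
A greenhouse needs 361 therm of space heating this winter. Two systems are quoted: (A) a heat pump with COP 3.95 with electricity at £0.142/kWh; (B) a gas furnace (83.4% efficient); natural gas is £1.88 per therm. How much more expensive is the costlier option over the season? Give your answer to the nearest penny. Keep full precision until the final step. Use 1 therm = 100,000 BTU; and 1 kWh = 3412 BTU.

Heat load = 361 therm × 100,000 = 36,100,000 BTU
Gas: input = 36,100,000 / 0.834 = 43,285,372 BTU = 432.9 therm → 432.9 × £1.88 = £813.76
Heat pump: 36,100,000 BTU / 3412 = 10,580 kWh heat; / 3.95 = 2,679 kWh in → × £0.142 = £380.36
Difference = |£813.76 − £380.36| = £433.41

£433.41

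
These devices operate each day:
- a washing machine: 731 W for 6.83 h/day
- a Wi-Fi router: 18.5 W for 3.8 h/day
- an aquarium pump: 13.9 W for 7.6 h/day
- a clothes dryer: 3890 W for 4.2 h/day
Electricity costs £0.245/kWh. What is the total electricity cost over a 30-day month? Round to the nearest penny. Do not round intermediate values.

washing machine: 731 W × 6.83 h × 30 d = 149,782 Wh = 149.8 kWh
Wi-Fi router: 18.5 W × 3.8 h × 30 d = 2,109 Wh = 2.109 kWh
aquarium pump: 13.9 W × 7.6 h × 30 d = 3,169 Wh = 3.169 kWh
clothes dryer: 3890 W × 4.2 h × 30 d = 490,140 Wh = 490.1 kWh
Total energy = 149.8 + 2.109 + 3.169 + 490.1 = 645.2 kWh
Cost = 645.2 kWh × £0.245 = £158.07

£158.07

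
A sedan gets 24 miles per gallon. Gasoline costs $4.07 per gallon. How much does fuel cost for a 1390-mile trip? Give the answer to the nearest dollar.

Fuel = 1390 mi / 24 mpg = 57.92 gal
Cost = 57.92 gal × $4.07/gal = $235.72 ≈ $236

$236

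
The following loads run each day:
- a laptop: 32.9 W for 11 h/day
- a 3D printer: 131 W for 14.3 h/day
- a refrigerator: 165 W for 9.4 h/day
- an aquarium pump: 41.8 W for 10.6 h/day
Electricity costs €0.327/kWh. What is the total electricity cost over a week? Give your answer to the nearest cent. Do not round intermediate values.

laptop: 32.9 W × 11 h × 7 d = 2,533 Wh = 2.533 kWh
3D printer: 131 W × 14.3 h × 7 d = 13,113 Wh = 13.11 kWh
refrigerator: 165 W × 9.4 h × 7 d = 10,857 Wh = 10.86 kWh
aquarium pump: 41.8 W × 10.6 h × 7 d = 3,102 Wh = 3.102 kWh
Total energy = 2.533 + 13.11 + 10.86 + 3.102 = 29.6 kWh
Cost = 29.6 kWh × €0.327 = €9.68

€9.68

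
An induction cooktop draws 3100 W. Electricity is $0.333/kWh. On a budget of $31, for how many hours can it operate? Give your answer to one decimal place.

Energy budget = $31 / $0.333 per kWh = 93.09 kWh = 93,093 Wh
Runtime = 93,093 Wh / 3100 W = 30.03 h

30.0 h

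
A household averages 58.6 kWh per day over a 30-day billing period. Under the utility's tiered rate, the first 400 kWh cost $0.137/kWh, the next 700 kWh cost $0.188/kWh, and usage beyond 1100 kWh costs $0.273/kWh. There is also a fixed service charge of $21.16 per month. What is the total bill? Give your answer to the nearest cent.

Usage = 58.6 kWh/day × 30 days = 1758 kWh
First 400 kWh × $0.137 = $54.80
Next 700 kWh × $0.188 = $131.60
Remaining 658 kWh × $0.273 = $179.63
Energy charge = $366.03; + service $21.16 = $387.19

$387.19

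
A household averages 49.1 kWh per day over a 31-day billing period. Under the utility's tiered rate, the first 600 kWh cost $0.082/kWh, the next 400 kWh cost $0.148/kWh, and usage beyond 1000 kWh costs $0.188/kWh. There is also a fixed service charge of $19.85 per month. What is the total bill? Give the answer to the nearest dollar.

Usage = 49.1 kWh/day × 31 days = 1522.1 kWh
First 600 kWh × $0.082 = $49.20
Next 400 kWh × $0.148 = $59.20
Remaining 522.1 kWh × $0.188 = $98.15
Energy charge = $206.55; + service $19.85 = $226.40 ≈ $226

$226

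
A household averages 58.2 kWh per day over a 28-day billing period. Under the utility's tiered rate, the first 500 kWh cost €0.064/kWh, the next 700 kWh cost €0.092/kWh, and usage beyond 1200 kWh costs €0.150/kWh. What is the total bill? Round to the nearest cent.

Usage = 58.2 kWh/day × 28 days = 1629.6 kWh
First 500 kWh × €0.064 = €32.00
Next 700 kWh × €0.092 = €64.40
Remaining 429.6 kWh × €0.150 = €64.44
Total = €160.84

€160.84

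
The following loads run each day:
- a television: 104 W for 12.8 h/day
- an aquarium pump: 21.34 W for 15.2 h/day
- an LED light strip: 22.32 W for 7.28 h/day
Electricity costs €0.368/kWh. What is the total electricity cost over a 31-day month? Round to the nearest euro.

€21

television: 104 W × 12.8 h × 31 d = 41,267 Wh = 41.27 kWh
aquarium pump: 21.34 W × 15.2 h × 31 d = 10,055 Wh = 10.06 kWh
LED light strip: 22.32 W × 7.28 h × 31 d = 5,037 Wh = 5.037 kWh
Total energy = 41.27 + 10.06 + 5.037 = 56.36 kWh
Cost = 56.36 kWh × €0.368 = €20.74 ≈ €21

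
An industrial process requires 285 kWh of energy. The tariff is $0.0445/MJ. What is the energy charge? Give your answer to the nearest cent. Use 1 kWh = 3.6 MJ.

$45.66

285 kWh × (3.6 MJ/kWh) = 1,026 MJ
Cost = 1,026 MJ × $0.0445/MJ = $45.66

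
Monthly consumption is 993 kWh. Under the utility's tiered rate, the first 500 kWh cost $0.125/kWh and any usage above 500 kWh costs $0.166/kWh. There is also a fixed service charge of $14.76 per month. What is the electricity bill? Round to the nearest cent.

First 500 kWh × $0.125 = $62.50
Remaining 493 kWh × $0.166 = $81.84
Energy charge = $144.34; + service $14.76 = $159.10

$159.10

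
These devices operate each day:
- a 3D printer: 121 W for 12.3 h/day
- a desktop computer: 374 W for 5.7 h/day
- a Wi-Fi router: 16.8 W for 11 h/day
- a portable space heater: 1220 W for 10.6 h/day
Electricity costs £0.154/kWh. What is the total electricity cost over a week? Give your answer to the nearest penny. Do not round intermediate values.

£18.04

3D printer: 121 W × 12.3 h × 7 d = 10,418 Wh = 10.42 kWh
desktop computer: 374 W × 5.7 h × 7 d = 14,923 Wh = 14.92 kWh
Wi-Fi router: 16.8 W × 11 h × 7 d = 1,294 Wh = 1.294 kWh
portable space heater: 1220 W × 10.6 h × 7 d = 90,524 Wh = 90.52 kWh
Total energy = 10.42 + 14.92 + 1.294 + 90.52 = 117.2 kWh
Cost = 117.2 kWh × £0.154 = £18.04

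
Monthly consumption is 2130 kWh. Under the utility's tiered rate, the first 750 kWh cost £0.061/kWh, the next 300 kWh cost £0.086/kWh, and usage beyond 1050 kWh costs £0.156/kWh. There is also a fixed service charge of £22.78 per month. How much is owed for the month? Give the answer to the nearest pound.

£263

First 750 kWh × £0.061 = £45.75
Next 300 kWh × £0.086 = £25.80
Remaining 1080 kWh × £0.156 = £168.48
Energy charge = £240.03; + service £22.78 = £262.81 ≈ £263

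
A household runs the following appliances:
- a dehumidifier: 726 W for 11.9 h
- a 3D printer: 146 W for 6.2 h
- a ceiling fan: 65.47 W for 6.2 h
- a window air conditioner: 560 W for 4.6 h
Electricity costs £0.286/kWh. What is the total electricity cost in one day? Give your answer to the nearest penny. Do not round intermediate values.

£3.58

dehumidifier: 726 W × 11.9 h = 8,639 Wh = 8.639 kWh
3D printer: 146 W × 6.2 h = 905 Wh = 0.9052 kWh
ceiling fan: 65.47 W × 6.2 h = 406 Wh = 0.4059 kWh
window air conditioner: 560 W × 4.6 h = 2,576 Wh = 2.576 kWh
Total energy = 8.639 + 0.9052 + 0.4059 + 2.576 = 12.53 kWh
Cost = 12.53 kWh × £0.286 = £3.58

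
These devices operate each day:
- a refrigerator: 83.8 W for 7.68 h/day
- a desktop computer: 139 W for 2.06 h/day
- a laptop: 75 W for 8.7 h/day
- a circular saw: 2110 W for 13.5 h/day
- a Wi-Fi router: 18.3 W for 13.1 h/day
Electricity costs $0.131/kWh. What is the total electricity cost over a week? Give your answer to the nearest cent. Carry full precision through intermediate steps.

$27.79

refrigerator: 83.8 W × 7.68 h × 7 d = 4,505 Wh = 4.505 kWh
desktop computer: 139 W × 2.06 h × 7 d = 2,004 Wh = 2.004 kWh
laptop: 75 W × 8.7 h × 7 d = 4,568 Wh = 4.567 kWh
circular saw: 2110 W × 13.5 h × 7 d = 199,395 Wh = 199.4 kWh
Wi-Fi router: 18.3 W × 13.1 h × 7 d = 1,678 Wh = 1.678 kWh
Total energy = 4.505 + 2.004 + 4.567 + 199.4 + 1.678 = 212.2 kWh
Cost = 212.2 kWh × $0.131 = $27.79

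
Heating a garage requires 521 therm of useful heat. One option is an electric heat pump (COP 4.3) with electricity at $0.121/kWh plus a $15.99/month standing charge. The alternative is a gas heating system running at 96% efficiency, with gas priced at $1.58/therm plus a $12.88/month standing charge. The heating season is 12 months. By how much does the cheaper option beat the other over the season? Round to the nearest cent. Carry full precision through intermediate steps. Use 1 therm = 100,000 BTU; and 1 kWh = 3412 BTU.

Heat load = 521 therm × 100,000 = 52,100,000 BTU
Gas: input = 52,100,000 / 0.96 = 54,270,833 BTU = 542.7 therm → 542.7 × $1.58 = $857.48; + 12 × $12.88 standing = $1,012.04
Heat pump: 52,100,000 BTU / 3412 = 15,270 kWh heat; / 4.3 = 3,551 kWh in → × $0.121 = $429.68; + 12 × $15.99 standing = $621.56
Difference = |$1,012.04 − $621.56| = $390.48

$390.48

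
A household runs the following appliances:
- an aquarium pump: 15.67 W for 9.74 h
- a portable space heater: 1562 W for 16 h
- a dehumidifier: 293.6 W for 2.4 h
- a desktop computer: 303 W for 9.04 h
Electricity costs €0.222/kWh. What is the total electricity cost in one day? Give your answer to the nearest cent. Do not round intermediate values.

aquarium pump: 15.67 W × 9.74 h = 153 Wh = 0.1526 kWh
portable space heater: 1562 W × 16 h = 24,992 Wh = 24.99 kWh
dehumidifier: 293.6 W × 2.4 h = 705 Wh = 0.7046 kWh
desktop computer: 303 W × 9.04 h = 2,739 Wh = 2.739 kWh
Total energy = 0.1526 + 24.99 + 0.7046 + 2.739 = 28.59 kWh
Cost = 28.59 kWh × €0.222 = €6.35

€6.35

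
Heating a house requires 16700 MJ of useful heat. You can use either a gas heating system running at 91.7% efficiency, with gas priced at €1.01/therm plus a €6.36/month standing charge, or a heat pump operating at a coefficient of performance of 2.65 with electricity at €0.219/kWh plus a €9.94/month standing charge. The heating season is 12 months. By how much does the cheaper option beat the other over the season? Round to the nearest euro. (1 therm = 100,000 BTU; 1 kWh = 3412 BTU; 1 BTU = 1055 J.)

€252

Heat load = 16700 MJ = 16,700,000,000 J / 1055 = 15,829,384 BTU
Gas: input = 15,829,384 / 0.917 = 17,262,142 BTU = 172.6 therm → 172.6 × €1.01 = €174.35; + 12 × €6.36 standing = €250.67
Heat pump: 15,829,384 BTU / 3412 = 4,639 kWh heat; / 2.65 = 1,751 kWh in → × €0.219 = €383.40; + 12 × €9.94 standing = €502.68
Difference = |€250.67 − €502.68| = €252.01 ≈ €252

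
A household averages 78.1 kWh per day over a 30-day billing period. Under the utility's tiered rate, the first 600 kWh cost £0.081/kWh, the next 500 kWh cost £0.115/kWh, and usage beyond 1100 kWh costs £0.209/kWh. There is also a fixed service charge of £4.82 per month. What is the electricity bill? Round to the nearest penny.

Usage = 78.1 kWh/day × 30 days = 2343 kWh
First 600 kWh × £0.081 = £48.60
Next 500 kWh × £0.115 = £57.50
Remaining 1243 kWh × £0.209 = £259.79
Energy charge = £365.89; + service £4.82 = £370.71

£370.71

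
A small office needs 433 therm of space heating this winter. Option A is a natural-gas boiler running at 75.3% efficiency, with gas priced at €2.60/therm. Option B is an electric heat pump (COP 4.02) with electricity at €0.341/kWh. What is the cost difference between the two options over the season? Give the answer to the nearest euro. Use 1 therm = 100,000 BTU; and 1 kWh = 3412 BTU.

Heat load = 433 therm × 100,000 = 43,300,000 BTU
Gas: input = 43,300,000 / 0.753 = 57,503,320 BTU = 575 therm → 575 × €2.60 = €1,495.09
Heat pump: 43,300,000 BTU / 3412 = 12,690 kWh heat; / 4.02 = 3,157 kWh in → × €0.341 = €1,076.48
Difference = |€1,495.09 − €1,076.48| = €418.60 ≈ €419

€419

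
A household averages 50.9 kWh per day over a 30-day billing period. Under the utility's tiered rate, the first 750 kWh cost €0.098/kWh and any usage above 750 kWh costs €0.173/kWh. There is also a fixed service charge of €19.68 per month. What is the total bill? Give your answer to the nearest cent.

Usage = 50.9 kWh/day × 30 days = 1527 kWh
First 750 kWh × €0.098 = €73.50
Remaining 777 kWh × €0.173 = €134.42
Energy charge = €207.92; + service €19.68 = €227.60

€227.60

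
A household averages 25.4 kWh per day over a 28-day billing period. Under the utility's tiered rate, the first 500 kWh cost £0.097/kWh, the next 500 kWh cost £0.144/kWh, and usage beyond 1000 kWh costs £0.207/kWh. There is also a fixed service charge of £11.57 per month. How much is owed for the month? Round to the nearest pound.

Usage = 25.4 kWh/day × 28 days = 711.2 kWh
First 500 kWh × £0.097 = £48.50
Next 211.2 kWh × £0.144 = £30.41
Remaining tier: 0 kWh (not reached)
Energy charge = £78.91; + service £11.57 = £90.48 ≈ £90

£90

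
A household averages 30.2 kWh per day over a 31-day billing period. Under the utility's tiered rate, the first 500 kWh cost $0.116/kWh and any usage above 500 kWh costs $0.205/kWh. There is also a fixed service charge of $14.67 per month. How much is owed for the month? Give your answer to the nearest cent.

$162.09

Usage = 30.2 kWh/day × 31 days = 936.2 kWh
First 500 kWh × $0.116 = $58.00
Remaining 436.2 kWh × $0.205 = $89.42
Energy charge = $147.42; + service $14.67 = $162.09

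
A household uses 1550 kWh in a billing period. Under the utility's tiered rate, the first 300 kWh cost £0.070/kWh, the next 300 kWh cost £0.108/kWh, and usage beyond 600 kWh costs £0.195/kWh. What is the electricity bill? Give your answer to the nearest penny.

£238.65

First 300 kWh × £0.070 = £21.00
Next 300 kWh × £0.108 = £32.40
Remaining 950 kWh × £0.195 = £185.25
Total = £238.65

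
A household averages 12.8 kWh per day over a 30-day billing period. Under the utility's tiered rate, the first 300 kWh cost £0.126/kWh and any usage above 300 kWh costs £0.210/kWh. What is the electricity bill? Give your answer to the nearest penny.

Usage = 12.8 kWh/day × 30 days = 384 kWh
First 300 kWh × £0.126 = £37.80
Remaining 84 kWh × £0.210 = £17.64
Total = £55.44

£55.44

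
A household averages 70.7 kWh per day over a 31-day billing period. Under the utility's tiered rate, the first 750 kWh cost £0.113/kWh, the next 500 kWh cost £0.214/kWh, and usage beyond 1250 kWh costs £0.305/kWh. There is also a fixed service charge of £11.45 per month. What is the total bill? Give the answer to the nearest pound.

£490

Usage = 70.7 kWh/day × 31 days = 2191.7 kWh
First 750 kWh × £0.113 = £84.75
Next 500 kWh × £0.214 = £107.00
Remaining 941.7 kWh × £0.305 = £287.22
Energy charge = £478.97; + service £11.45 = £490.42 ≈ £490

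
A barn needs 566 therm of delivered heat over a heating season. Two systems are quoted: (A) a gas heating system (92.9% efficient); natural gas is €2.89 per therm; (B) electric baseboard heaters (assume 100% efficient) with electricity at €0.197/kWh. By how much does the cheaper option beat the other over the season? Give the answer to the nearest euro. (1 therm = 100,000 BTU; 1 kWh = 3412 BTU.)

Heat load = 566 therm × 100,000 = 56,600,000 BTU
Gas: input = 56,600,000 / 0.929 = 60,925,727 BTU = 609.3 therm → 609.3 × €2.89 = €1,760.75
Electric: 56,600,000 BTU / 3412 = 16,590 kWh → × €0.197 = €3,267.94
Difference = |€1,760.75 − €3,267.94| = €1,507.18 ≈ €1507

€1507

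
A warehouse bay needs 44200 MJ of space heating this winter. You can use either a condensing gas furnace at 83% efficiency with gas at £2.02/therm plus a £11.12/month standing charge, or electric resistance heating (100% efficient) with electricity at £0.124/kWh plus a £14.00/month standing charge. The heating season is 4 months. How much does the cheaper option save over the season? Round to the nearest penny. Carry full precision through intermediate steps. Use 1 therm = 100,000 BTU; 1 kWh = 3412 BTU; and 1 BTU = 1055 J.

Heat load = 44200 MJ = 44,200,000,000 J / 1055 = 41,895,735 BTU
Gas: input = 41,895,735 / 0.83 = 50,476,789 BTU = 504.8 therm → 504.8 × £2.02 = £1,019.63; + 4 × £11.12 standing = £1,064.11
Electric: 41,895,735 BTU / 3412 = 12,280 kWh → × £0.124 = £1,522.59; + 4 × £14.00 standing = £1,578.59
Difference = |£1,064.11 − £1,578.59| = £514.48

£514.48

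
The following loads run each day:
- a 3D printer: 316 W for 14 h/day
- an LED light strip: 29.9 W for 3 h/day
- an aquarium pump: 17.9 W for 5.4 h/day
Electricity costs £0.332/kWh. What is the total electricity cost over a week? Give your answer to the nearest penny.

3D printer: 316 W × 14 h × 7 d = 30,968 Wh = 30.97 kWh
LED light strip: 29.9 W × 3 h × 7 d = 628 Wh = 0.6279 kWh
aquarium pump: 17.9 W × 5.4 h × 7 d = 677 Wh = 0.6766 kWh
Total energy = 30.97 + 0.6279 + 0.6766 = 32.27 kWh
Cost = 32.27 kWh × £0.332 = £10.71

£10.71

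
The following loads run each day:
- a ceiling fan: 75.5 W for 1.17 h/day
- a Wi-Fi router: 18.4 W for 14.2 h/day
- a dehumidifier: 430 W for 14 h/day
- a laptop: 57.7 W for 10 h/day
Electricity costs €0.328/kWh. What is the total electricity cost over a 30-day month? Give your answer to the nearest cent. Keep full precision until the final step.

€68.35

ceiling fan: 75.5 W × 1.17 h × 30 d = 2,650 Wh = 2.65 kWh
Wi-Fi router: 18.4 W × 14.2 h × 30 d = 7,838 Wh = 7.838 kWh
dehumidifier: 430 W × 14 h × 30 d = 180,600 Wh = 180.6 kWh
laptop: 57.7 W × 10 h × 30 d = 17,310 Wh = 17.31 kWh
Total energy = 2.65 + 7.838 + 180.6 + 17.31 = 208.4 kWh
Cost = 208.4 kWh × €0.328 = €68.35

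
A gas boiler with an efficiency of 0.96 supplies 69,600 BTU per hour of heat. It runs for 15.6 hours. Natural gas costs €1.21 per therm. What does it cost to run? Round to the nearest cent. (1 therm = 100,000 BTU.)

Heat delivered = 69,600 BTU/h × 15.6 h = 1,085,760 BTU
Gas input = 1,085,760 / 0.96 = 1,131,000 BTU
= 1,131,000 / 100,000 = 11.31 therm
Cost = 11.31 × €1.21/therm = €13.69

€13.69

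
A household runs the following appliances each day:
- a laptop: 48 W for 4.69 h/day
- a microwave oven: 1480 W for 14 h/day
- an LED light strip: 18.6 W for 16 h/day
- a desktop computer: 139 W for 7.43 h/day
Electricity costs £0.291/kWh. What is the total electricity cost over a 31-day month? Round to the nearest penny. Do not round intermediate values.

£200.95

laptop: 48 W × 4.69 h × 31 d = 6,979 Wh = 6.979 kWh
microwave oven: 1480 W × 14 h × 31 d = 642,320 Wh = 642.3 kWh
LED light strip: 18.6 W × 16 h × 31 d = 9,226 Wh = 9.226 kWh
desktop computer: 139 W × 7.43 h × 31 d = 32,016 Wh = 32.02 kWh
Total energy = 6.979 + 642.3 + 9.226 + 32.02 = 690.5 kWh
Cost = 690.5 kWh × £0.291 = £200.95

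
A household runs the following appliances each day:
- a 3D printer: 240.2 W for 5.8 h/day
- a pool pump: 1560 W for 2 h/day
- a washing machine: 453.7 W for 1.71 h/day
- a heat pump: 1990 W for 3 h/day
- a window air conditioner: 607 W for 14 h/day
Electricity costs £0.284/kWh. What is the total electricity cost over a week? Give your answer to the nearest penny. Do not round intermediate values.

£39.28

3D printer: 240.2 W × 5.8 h × 7 d = 9,752 Wh = 9.752 kWh
pool pump: 1560 W × 2 h × 7 d = 21,840 Wh = 21.84 kWh
washing machine: 453.7 W × 1.71 h × 7 d = 5,431 Wh = 5.431 kWh
heat pump: 1990 W × 3 h × 7 d = 41,790 Wh = 41.79 kWh
window air conditioner: 607 W × 14 h × 7 d = 59,486 Wh = 59.49 kWh
Total energy = 9.752 + 21.84 + 5.431 + 41.79 + 59.49 = 138.3 kWh
Cost = 138.3 kWh × £0.284 = £39.28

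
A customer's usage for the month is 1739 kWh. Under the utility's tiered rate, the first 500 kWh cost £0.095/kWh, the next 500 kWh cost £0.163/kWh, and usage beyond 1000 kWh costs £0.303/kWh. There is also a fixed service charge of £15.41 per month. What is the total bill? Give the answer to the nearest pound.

£368

First 500 kWh × £0.095 = £47.50
Next 500 kWh × £0.163 = £81.50
Remaining 739 kWh × £0.303 = £223.92
Energy charge = £352.92; + service £15.41 = £368.33 ≈ £368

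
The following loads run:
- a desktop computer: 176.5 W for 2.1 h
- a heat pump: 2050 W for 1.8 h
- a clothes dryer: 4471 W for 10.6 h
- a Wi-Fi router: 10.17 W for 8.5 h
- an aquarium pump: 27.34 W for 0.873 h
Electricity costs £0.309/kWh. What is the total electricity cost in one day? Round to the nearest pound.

£16

desktop computer: 176.5 W × 2.1 h = 371 Wh = 0.3707 kWh
heat pump: 2050 W × 1.8 h = 3,690 Wh = 3.69 kWh
clothes dryer: 4471 W × 10.6 h = 47,393 Wh = 47.39 kWh
Wi-Fi router: 10.17 W × 8.5 h = 86 Wh = 0.08644 kWh
aquarium pump: 27.34 W × 0.873 h = 24 Wh = 0.02387 kWh
Total energy = 0.3707 + 3.69 + 47.39 + 0.08644 + 0.02387 = 51.56 kWh
Cost = 51.56 kWh × £0.309 = £15.93 ≈ £16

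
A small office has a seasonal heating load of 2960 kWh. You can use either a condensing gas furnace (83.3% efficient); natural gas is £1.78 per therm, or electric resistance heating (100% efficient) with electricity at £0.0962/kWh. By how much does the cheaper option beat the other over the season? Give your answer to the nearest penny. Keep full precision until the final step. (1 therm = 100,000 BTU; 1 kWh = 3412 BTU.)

£68.94

Heat load = 2960 kWh × 3412 = 10,099,520 BTU
Gas: input = 10,099,520 / 0.833 = 12,124,274 BTU = 121.2 therm → 121.2 × £1.78 = £215.81
Electric: 10,099,520 BTU / 3412 = 2,960 kWh → × £0.0962 = £284.75
Difference = |£215.81 − £284.75| = £68.94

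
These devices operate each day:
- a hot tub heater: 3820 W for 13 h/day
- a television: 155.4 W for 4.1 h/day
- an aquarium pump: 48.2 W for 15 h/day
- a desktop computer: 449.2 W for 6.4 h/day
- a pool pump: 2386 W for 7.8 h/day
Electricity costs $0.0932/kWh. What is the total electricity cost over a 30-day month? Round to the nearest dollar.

$203

hot tub heater: 3820 W × 13 h × 30 d = 1,489,800 Wh = 1,490 kWh
television: 155.4 W × 4.1 h × 30 d = 19,114 Wh = 19.11 kWh
aquarium pump: 48.2 W × 15 h × 30 d = 21,690 Wh = 21.69 kWh
desktop computer: 449.2 W × 6.4 h × 30 d = 86,246 Wh = 86.25 kWh
pool pump: 2386 W × 7.8 h × 30 d = 558,324 Wh = 558.3 kWh
Total energy = 1,490 + 19.11 + 21.69 + 86.25 + 558.3 = 2,175 kWh
Cost = 2,175 kWh × $0.0932 = $202.73 ≈ $203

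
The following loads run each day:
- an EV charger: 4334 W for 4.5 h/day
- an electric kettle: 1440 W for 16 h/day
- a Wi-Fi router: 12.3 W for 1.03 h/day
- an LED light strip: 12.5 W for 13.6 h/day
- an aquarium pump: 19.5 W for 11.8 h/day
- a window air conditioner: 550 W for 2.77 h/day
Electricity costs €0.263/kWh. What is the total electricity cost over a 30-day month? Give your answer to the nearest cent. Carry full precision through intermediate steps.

€350.94

EV charger: 4334 W × 4.5 h × 30 d = 585,090 Wh = 585.1 kWh
electric kettle: 1440 W × 16 h × 30 d = 691,200 Wh = 691.2 kWh
Wi-Fi router: 12.3 W × 1.03 h × 30 d = 380 Wh = 0.3801 kWh
LED light strip: 12.5 W × 13.6 h × 30 d = 5,100 Wh = 5.1 kWh
aquarium pump: 19.5 W × 11.8 h × 30 d = 6,903 Wh = 6.903 kWh
window air conditioner: 550 W × 2.77 h × 30 d = 45,705 Wh = 45.7 kWh
Total energy = 585.1 + 691.2 + 0.3801 + 5.1 + 6.903 + 45.7 = 1,334 kWh
Cost = 1,334 kWh × €0.263 = €350.94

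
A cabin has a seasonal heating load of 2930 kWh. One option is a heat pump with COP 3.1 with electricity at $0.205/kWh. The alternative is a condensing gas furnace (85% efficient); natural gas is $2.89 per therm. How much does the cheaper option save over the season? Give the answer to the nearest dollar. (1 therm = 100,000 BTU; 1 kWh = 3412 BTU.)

$146

Heat load = 2930 kWh × 3412 = 9,997,160 BTU
Gas: input = 9,997,160 / 0.850 = 11,761,365 BTU = 117.6 therm → 117.6 × $2.89 = $339.90
Heat pump: 9,997,160 BTU / 3412 = 2,930 kWh heat; / 3.1 = 945.2 kWh in → × $0.205 = $193.76
Difference = |$339.90 − $193.76| = $146.15 ≈ $146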